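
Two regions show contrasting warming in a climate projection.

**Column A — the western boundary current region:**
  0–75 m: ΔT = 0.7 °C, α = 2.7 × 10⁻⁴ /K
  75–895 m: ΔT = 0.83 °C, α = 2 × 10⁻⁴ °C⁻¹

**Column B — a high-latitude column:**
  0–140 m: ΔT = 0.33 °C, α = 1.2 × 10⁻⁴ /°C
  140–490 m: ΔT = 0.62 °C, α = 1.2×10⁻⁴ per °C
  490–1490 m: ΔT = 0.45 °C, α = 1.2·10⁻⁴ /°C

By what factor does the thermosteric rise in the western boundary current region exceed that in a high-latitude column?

A 0–75 m: 75 × 2.7×10⁻⁴ × 0.7 = 0.014175 m
A 75–895 m: 2×10⁻⁴ × 820 × 0.83 = 0.13612 m
A total: 0.150295 m
B 0–140 m: 140 × 0.33 × 1.2×10⁻⁴ = 0.005544 m
B 140–490 m: 350 × 1.2×10⁻⁴ × 0.62 = 0.02604 m
B 490–1490 m: 0.45 × 1.2×10⁻⁴ × 1000 = 0.05400 m
B total: 0.085584 m
Ratio: 0.150295 / 0.085584 ≈ 1.756

1.8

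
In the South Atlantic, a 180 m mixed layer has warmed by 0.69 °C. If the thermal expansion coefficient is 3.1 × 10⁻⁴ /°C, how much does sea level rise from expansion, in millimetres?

Δh = αΔT·H = 3.1×10⁻⁴ × 0.69 × 180 = 0.038502 m

38.5 mm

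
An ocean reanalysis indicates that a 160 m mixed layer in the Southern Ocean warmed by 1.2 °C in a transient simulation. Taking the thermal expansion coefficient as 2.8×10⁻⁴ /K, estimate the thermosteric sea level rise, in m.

Δh ≈ 0.0538 m

Δh = αΔT·H = 2.8×10⁻⁴ × 1.2 × 160 = 0.05376 m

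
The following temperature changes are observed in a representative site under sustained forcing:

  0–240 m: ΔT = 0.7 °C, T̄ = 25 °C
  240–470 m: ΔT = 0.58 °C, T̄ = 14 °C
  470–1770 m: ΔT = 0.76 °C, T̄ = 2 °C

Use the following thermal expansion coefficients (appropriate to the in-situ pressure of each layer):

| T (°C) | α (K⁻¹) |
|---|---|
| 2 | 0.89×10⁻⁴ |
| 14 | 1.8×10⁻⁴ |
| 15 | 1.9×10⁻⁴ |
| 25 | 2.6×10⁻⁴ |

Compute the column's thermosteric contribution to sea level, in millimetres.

Δh = 160 mm

Layer 1 at 25 °C → α = 2.6×10⁻⁴ K⁻¹
Layer 2 at 14 °C → α = 1.8×10⁻⁴ K⁻¹
Layer 3 at 2 °C → α = 0.89×10⁻⁴ K⁻¹
Layer 1: 2.6×10⁻⁴ × 0.7 × 240 = 0.04368 m
240–470 m: 0.58 × 230 × 1.8×10⁻⁴ = 0.024012 m
470–1770 m: 0.89×10⁻⁴ × 1300 × 0.76 = 0.087932 m
Δh = 0.04368 + 0.024012 + 0.087932 = 0.155624 m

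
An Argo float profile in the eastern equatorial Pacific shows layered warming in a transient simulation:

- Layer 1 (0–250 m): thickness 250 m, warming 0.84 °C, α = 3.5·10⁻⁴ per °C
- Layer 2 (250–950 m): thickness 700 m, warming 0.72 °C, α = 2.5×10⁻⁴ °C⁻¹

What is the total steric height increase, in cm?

about 20.0 cm

Layer 1: 250 × 3.5×10⁻⁴ × 0.84 = 0.07350 m
Layer 2: 700 × 0.72 × 2.5×10⁻⁴ = 0.12600 m
Δh = 0.07350 + 0.12600 = 0.19950 m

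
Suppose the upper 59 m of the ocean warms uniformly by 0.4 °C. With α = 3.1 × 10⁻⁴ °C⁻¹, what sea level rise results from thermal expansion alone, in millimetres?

Δh = αΔT·H = 3.1×10⁻⁴ × 0.4 × 59 = 0.007316 m

Δh = 7.3 mm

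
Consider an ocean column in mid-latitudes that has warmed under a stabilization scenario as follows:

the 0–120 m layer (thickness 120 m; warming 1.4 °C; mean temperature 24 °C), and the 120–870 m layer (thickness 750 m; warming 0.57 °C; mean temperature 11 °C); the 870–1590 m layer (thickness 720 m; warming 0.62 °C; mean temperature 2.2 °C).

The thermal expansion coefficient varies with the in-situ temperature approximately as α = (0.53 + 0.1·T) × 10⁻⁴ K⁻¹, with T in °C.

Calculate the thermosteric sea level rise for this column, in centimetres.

15.2 cm

Layer 1: α = (0.53 + 0.1×24)×10⁻⁴ = 2.93×10⁻⁴ K⁻¹
Layer 2: α = (0.53 + 0.1×11)×10⁻⁴ = 1.63×10⁻⁴ K⁻¹
Layer 3: α = (0.53 + 0.1×2.2)×10⁻⁴ = 0.75×10⁻⁴ K⁻¹
Layer 1: 120 × 1.4 × 2.93×10⁻⁴ = 0.049224 m
Layer 2: 750 × 0.57 × 1.63×10⁻⁴ = 0.0696825 m
Layer 3: 0.62 × 0.75×10⁻⁴ × 720 = 0.03348 m
Δh = 0.049224 + 0.0696825 + 0.03348 = 0.1523865 m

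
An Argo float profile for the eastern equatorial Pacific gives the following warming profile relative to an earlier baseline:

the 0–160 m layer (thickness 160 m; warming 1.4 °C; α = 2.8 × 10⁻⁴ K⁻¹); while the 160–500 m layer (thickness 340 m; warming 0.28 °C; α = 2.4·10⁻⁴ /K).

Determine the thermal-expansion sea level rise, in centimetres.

2.8×10⁻⁴ × 160 × 1.4 = 0.06272 m
160–500 m: 340 × 2.4×10⁻⁴ × 0.28 = 0.022848 m
Δh = 0.06272 + 0.022848 = 0.085568 m ≈ 8.6 cm

Δh ≈ 8.6 cm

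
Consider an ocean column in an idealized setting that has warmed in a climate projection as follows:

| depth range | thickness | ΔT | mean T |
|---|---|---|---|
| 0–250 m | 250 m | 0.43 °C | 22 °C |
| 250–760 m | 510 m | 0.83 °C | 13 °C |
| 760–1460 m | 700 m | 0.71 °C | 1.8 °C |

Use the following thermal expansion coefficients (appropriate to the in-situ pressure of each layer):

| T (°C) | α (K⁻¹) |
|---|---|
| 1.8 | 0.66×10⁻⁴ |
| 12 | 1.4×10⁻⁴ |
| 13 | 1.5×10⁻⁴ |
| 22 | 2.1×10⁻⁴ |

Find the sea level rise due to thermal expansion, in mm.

Δh = 120 mm

Layer 1 at 22 °C → α = 2.1×10⁻⁴ K⁻¹
Layer 2 at 13 °C → α = 1.5×10⁻⁴ K⁻¹
Layer 3 at 1.8 °C → α = 0.66×10⁻⁴ K⁻¹
0–250 m: 250 × 2.1×10⁻⁴ × 0.43 = 0.022575 m
Layer 2: 510 × 0.83 × 1.5×10⁻⁴ = 0.063495 m
700 × 0.66×10⁻⁴ × 0.71 = 0.032802 m
Δh = 0.022575 + 0.063495 + 0.032802 = 0.118872 m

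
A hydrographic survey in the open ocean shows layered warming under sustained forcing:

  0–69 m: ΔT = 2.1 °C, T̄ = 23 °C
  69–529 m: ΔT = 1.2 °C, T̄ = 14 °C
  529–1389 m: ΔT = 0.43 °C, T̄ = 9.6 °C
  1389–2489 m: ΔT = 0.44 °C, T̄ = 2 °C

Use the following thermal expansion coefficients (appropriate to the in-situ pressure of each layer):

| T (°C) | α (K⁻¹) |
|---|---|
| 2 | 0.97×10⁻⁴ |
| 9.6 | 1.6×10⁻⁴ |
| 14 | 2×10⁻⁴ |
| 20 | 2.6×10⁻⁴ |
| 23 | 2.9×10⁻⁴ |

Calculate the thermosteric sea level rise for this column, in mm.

about 259 mm

Layer 1 at 23 °C → α = 2.9×10⁻⁴ K⁻¹
Layer 2 at 14 °C → α = 2×10⁻⁴ K⁻¹
Layer 3 at 9.6 °C → α = 1.6×10⁻⁴ K⁻¹
Layer 4 at 2 °C → α = 0.97×10⁻⁴ K⁻¹
Layer 1: 2.1 × 2.9×10⁻⁴ × 69 = 0.042021 m
460 × 1.2 × 2×10⁻⁴ = 0.11040 m
529–1389 m: 0.43 × 860 × 1.6×10⁻⁴ = 0.059168 m
1389–2489 m: 1100 × 0.44 × 0.97×10⁻⁴ = 0.046948 m
Δh = 0.042021 + 0.11040 + 0.059168 + 0.046948 = 0.258537 m ≈ 259 mm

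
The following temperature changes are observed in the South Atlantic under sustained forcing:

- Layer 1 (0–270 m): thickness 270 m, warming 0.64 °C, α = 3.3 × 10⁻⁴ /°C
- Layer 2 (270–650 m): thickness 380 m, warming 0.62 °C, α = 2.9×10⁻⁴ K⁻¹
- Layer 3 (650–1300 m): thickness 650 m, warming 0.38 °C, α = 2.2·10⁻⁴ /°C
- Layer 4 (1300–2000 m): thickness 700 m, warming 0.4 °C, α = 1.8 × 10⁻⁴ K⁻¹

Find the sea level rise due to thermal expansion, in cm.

270 × 0.64 × 3.3×10⁻⁴ = 0.057024 m
0.62 × 2.9×10⁻⁴ × 380 = 0.068324 m
650–1300 m: 0.38 × 2.2×10⁻⁴ × 650 = 0.05434 m
Layer 4: 700 × 1.8×10⁻⁴ × 0.4 = 0.05040 m
Δh = 0.057024 + 0.068324 + 0.05434 + 0.05040 = 0.230088 m

23 cm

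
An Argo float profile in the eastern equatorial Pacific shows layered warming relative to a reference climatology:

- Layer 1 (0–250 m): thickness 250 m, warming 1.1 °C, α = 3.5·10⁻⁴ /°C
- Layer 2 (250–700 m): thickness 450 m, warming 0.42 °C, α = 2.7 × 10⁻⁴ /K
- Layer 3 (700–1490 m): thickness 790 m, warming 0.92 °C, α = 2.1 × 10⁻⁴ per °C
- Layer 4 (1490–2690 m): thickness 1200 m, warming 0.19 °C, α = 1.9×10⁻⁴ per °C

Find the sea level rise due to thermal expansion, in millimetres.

Δh ≈ 340 mm

0–250 m: 3.5×10⁻⁴ × 1.1 × 250 = 0.09625 m
250–700 m: 2.7×10⁻⁴ × 0.42 × 450 = 0.05103 m
2.1×10⁻⁴ × 790 × 0.92 = 0.152628 m
Layer 4: 1200 × 1.9×10⁻⁴ × 0.19 = 0.04332 m
Δh = 0.09625 + 0.05103 + 0.152628 + 0.04332 = 0.343228 m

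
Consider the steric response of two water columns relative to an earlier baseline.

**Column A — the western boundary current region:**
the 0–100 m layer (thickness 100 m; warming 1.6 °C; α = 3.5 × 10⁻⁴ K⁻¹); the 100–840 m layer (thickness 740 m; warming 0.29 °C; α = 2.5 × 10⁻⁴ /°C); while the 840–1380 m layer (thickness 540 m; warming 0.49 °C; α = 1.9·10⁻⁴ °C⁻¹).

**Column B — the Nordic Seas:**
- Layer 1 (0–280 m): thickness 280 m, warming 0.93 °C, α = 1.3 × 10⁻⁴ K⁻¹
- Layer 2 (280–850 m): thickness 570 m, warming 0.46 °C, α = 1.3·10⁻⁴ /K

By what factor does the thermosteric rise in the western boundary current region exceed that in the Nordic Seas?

A 100 × 3.5×10⁻⁴ × 1.6 = 0.05600 m
A 2.5×10⁻⁴ × 0.29 × 740 = 0.05365 m
A 840–1380 m: 540 × 1.9×10⁻⁴ × 0.49 = 0.050274 m
A total: 0.159924 m
B 0–280 m: 1.3×10⁻⁴ × 0.93 × 280 = 0.033852 m
B 280–850 m: 570 × 0.46 × 1.3×10⁻⁴ = 0.034086 m
B total: 0.067938 m
Ratio: 0.159924 / 0.067938 ≈ 2.354

a factor of 2.4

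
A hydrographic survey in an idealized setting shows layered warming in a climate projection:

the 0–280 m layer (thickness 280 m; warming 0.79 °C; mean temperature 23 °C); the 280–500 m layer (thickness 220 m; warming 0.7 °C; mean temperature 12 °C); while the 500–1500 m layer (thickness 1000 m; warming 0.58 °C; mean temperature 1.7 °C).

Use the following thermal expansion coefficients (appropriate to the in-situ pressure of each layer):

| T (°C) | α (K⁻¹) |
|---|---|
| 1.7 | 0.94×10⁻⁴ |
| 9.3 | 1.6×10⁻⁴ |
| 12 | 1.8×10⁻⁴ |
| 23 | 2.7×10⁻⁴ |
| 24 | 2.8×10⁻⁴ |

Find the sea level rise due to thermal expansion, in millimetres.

Layer 1 at 23 °C → α = 2.7×10⁻⁴ K⁻¹
Layer 2 at 12 °C → α = 1.8×10⁻⁴ K⁻¹
Layer 3 at 1.7 °C → α = 0.94×10⁻⁴ K⁻¹
0–280 m: 0.79 × 280 × 2.7×10⁻⁴ = 0.059724 m
280–500 m: 0.7 × 220 × 1.8×10⁻⁴ = 0.02772 m
500–1500 m: 1000 × 0.94×10⁻⁴ × 0.58 = 0.05452 m
Δh = 0.059724 + 0.02772 + 0.05452 = 0.141964 m

Δh ≈ 140 mm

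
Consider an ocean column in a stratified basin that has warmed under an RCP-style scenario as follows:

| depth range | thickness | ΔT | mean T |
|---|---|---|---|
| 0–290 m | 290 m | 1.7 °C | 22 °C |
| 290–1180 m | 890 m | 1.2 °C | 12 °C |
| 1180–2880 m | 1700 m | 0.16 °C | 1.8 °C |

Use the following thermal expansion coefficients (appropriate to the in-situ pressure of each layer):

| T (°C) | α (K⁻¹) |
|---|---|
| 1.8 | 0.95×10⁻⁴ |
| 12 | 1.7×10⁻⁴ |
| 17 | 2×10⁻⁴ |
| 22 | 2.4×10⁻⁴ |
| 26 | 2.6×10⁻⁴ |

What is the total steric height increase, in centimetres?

Δh ≈ 32.6 cm

Layer 1 at 22 °C → α = 2.4×10⁻⁴ K⁻¹
Layer 2 at 12 °C → α = 1.7×10⁻⁴ K⁻¹
Layer 3 at 1.8 °C → α = 0.95×10⁻⁴ K⁻¹
Layer 1: 2.4×10⁻⁴ × 290 × 1.7 = 0.11832 m
290–1180 m: 1.2 × 1.7×10⁻⁴ × 890 = 0.18156 m
1700 × 0.16 × 0.95×10⁻⁴ = 0.02584 m
Δh = 0.11832 + 0.18156 + 0.02584 = 0.32572 m ≈ 32.6 cm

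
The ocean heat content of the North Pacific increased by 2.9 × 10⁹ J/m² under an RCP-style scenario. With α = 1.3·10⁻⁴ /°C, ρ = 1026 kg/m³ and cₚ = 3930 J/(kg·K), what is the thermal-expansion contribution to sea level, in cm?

Δh = αQ/(ρcₚ) = 1.3×10⁻⁴ × 2.9×10⁹ / (1026 × 3930) ≈ 0.093498 m

Δh ≈ 9.3 cm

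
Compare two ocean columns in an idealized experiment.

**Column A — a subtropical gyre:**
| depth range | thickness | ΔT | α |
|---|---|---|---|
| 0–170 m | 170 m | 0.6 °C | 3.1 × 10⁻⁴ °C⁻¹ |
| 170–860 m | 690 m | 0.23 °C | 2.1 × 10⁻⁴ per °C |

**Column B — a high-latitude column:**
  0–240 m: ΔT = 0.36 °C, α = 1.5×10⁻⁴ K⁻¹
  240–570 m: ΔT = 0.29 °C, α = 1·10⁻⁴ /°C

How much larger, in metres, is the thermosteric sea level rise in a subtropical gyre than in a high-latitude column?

A 0–170 m: 3.1×10⁻⁴ × 0.6 × 170 = 0.03162 m
A 2.1×10⁻⁴ × 0.23 × 690 = 0.033327 m
A total: 0.064947 m
B 1.5×10⁻⁴ × 240 × 0.36 = 0.01296 m
B 0.29 × 330 × 1×10⁻⁴ = 0.00957 m
B total: 0.02253 m
Difference: 0.064947 − 0.02253 = 0.042417 m

0.042 m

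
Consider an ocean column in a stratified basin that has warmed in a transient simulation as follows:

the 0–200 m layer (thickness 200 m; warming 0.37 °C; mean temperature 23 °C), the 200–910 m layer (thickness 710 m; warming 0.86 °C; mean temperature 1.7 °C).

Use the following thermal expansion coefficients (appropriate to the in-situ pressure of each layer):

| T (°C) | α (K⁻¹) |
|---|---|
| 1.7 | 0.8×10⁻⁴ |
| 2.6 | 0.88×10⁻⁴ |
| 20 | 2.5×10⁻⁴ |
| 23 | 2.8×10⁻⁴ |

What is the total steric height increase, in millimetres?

Layer 1 at 23 °C → α = 2.8×10⁻⁴ K⁻¹
Layer 2 at 1.7 °C → α = 0.8×10⁻⁴ K⁻¹
Layer 1: 0.37 × 2.8×10⁻⁴ × 200 = 0.02072 m
0.86 × 710 × 0.8×10⁻⁴ = 0.048848 m
Δh = 0.02072 + 0.048848 = 0.069568 m ≈ 70 mm

70 mm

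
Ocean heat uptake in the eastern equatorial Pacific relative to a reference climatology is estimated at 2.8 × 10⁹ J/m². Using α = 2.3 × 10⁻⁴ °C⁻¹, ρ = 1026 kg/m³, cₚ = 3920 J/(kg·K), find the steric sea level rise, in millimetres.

Δh = αQ/(ρcₚ) = 2.3×10⁻⁴ × 2.8×10⁹ / (1026 × 3920) ≈ 0.16012 m

160 mm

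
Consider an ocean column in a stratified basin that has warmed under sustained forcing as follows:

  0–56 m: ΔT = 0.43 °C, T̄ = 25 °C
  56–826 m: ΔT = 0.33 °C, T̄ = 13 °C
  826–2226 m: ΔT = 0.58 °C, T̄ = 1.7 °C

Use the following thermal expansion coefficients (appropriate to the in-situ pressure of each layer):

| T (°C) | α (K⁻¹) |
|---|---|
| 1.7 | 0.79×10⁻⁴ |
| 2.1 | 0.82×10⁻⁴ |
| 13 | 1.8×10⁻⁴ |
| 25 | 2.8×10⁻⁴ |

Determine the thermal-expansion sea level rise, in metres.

Layer 1 at 25 °C → α = 2.8×10⁻⁴ K⁻¹
Layer 2 at 13 °C → α = 1.8×10⁻⁴ K⁻¹
Layer 3 at 1.7 °C → α = 0.79×10⁻⁴ K⁻¹
Layer 1: 2.8×10⁻⁴ × 56 × 0.43 = 0.0067424 m
1.8×10⁻⁴ × 0.33 × 770 = 0.045738 m
826–2226 m: 0.79×10⁻⁴ × 1400 × 0.58 = 0.064148 m
Δh = 0.0067424 + 0.045738 + 0.064148 = 0.1166284 m

0.117 m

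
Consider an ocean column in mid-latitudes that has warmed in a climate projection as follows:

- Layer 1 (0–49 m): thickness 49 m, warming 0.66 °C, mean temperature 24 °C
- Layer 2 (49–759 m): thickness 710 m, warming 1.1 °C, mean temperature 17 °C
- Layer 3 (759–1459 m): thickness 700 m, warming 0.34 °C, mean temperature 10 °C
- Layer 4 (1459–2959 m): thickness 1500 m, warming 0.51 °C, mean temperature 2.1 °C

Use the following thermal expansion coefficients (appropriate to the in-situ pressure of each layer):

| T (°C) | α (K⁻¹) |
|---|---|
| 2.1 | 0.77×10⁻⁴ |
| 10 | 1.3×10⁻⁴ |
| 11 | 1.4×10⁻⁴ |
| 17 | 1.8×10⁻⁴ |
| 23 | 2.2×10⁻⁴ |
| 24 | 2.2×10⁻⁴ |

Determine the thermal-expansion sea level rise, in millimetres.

240 mm of thermosteric rise

Layer 1 at 24 °C → α = 2.2×10⁻⁴ K⁻¹
Layer 2 at 17 °C → α = 1.8×10⁻⁴ K⁻¹
Layer 3 at 10 °C → α = 1.3×10⁻⁴ K⁻¹
Layer 4 at 2.1 °C → α = 0.77×10⁻⁴ K⁻¹
Layer 1: 0.66 × 49 × 2.2×10⁻⁴ = 0.0071148 m
1.1 × 710 × 1.8×10⁻⁴ = 0.14058 m
Layer 3: 1.3×10⁻⁴ × 0.34 × 700 = 0.03094 m
0.51 × 0.77×10⁻⁴ × 1500 = 0.058905 m
Δh = 0.0071148 + 0.14058 + 0.03094 + 0.058905 = 0.2375398 m ≈ 240 mm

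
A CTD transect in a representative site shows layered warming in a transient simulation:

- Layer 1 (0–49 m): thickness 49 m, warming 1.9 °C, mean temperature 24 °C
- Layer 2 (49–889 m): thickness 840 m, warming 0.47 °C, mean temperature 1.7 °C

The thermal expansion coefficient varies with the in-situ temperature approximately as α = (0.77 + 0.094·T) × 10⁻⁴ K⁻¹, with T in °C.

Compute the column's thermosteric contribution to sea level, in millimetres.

about 64.9 mm

Layer 1: α = (0.77 + 0.094×24)×10⁻⁴ = 3.026×10⁻⁴ K⁻¹
Layer 2: α = (0.77 + 0.094×1.7)×10⁻⁴ = 0.9298×10⁻⁴ K⁻¹
Layer 1: 1.9 × 49 × 3.026×10⁻⁴ = 0.02817206 m
Layer 2: 0.47 × 840 × 0.9298×10⁻⁴ = 0.036708504 m
Δh = 0.02817206 + 0.036708504 = 0.064880564 m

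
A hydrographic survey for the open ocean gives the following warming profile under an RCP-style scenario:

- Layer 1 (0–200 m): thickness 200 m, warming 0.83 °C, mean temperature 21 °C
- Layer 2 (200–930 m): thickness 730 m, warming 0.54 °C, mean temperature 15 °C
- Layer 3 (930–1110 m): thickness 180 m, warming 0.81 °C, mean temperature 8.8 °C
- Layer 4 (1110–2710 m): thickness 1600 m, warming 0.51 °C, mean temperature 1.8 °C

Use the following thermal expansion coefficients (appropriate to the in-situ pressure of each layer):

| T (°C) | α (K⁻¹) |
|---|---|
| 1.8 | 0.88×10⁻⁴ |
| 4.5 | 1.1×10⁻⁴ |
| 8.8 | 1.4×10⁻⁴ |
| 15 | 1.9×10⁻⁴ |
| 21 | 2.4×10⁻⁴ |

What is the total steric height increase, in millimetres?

Layer 1 at 21 °C → α = 2.4×10⁻⁴ K⁻¹
Layer 2 at 15 °C → α = 1.9×10⁻⁴ K⁻¹
Layer 3 at 8.8 °C → α = 1.4×10⁻⁴ K⁻¹
Layer 4 at 1.8 °C → α = 0.88×10⁻⁴ K⁻¹
0.83 × 2.4×10⁻⁴ × 200 = 0.03984 m
Layer 2: 730 × 1.9×10⁻⁴ × 0.54 = 0.074898 m
1.4×10⁻⁴ × 0.81 × 180 = 0.020412 m
Layer 4: 1600 × 0.51 × 0.88×10⁻⁴ = 0.071808 m
Δh = 0.03984 + 0.074898 + 0.020412 + 0.071808 = 0.206958 m

Δh ≈ 210 mm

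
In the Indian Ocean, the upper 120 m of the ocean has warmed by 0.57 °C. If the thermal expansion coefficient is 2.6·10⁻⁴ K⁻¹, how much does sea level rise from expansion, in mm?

Δh = αΔT·H = 2.6×10⁻⁴ × 0.57 × 120 = 0.017784 m

about 17.8 mm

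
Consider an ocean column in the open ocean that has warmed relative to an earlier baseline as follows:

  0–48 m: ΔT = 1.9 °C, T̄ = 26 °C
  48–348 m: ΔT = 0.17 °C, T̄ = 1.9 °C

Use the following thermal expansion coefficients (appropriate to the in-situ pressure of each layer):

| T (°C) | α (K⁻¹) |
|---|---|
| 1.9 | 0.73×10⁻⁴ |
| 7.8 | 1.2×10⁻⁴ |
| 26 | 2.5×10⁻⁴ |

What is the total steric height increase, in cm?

Layer 1 at 26 °C → α = 2.5×10⁻⁴ K⁻¹
Layer 2 at 1.9 °C → α = 0.73×10⁻⁴ K⁻¹
0–48 m: 1.9 × 48 × 2.5×10⁻⁴ = 0.02280 m
0.73×10⁻⁴ × 300 × 0.17 = 0.003723 m
Δh = 0.02280 + 0.003723 = 0.026523 m ≈ 2.65 cm

2.65 cm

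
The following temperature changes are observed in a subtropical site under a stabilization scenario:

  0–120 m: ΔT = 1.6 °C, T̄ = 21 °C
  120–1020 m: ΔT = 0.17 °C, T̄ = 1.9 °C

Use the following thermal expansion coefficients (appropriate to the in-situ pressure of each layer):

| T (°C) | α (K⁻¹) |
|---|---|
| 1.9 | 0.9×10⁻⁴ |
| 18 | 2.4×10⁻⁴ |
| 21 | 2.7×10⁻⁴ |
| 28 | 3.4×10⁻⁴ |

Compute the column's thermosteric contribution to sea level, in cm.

Layer 1 at 21 °C → α = 2.7×10⁻⁴ K⁻¹
Layer 2 at 1.9 °C → α = 0.9×10⁻⁴ K⁻¹
0–120 m: 1.6 × 120 × 2.7×10⁻⁴ = 0.05184 m
120–1020 m: 0.9×10⁻⁴ × 0.17 × 900 = 0.01377 m
Δh = 0.05184 + 0.01377 = 0.06561 m ≈ 6.56 cm

Δh = 6.56 cm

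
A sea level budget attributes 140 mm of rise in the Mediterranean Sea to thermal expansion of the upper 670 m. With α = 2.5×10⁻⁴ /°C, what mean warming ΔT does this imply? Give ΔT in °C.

0.84 °C

ΔT = Δh/(αH) = 0.14 / (2.5×10⁻⁴ × 670) ≈ 0.8358 °C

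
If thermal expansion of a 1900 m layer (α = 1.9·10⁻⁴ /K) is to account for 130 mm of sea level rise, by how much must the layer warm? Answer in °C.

ΔT = Δh/(αH) = 0.13 / (1.9×10⁻⁴ × 1900) ≈ 0.3601 °C

0.36 °C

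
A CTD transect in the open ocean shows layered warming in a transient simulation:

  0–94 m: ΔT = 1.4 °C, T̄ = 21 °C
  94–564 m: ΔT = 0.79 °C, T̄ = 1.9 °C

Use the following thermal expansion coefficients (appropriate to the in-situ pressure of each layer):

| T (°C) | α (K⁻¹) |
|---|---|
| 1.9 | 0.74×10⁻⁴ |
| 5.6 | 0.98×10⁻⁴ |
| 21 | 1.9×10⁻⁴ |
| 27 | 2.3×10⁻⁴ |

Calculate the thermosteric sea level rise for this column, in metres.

Δh = 0.052 m

Layer 1 at 21 °C → α = 1.9×10⁻⁴ K⁻¹
Layer 2 at 1.9 °C → α = 0.74×10⁻⁴ K⁻¹
Layer 1: 1.9×10⁻⁴ × 1.4 × 94 = 0.025004 m
0.74×10⁻⁴ × 470 × 0.79 = 0.0274762 m
Δh = 0.025004 + 0.0274762 = 0.0524802 m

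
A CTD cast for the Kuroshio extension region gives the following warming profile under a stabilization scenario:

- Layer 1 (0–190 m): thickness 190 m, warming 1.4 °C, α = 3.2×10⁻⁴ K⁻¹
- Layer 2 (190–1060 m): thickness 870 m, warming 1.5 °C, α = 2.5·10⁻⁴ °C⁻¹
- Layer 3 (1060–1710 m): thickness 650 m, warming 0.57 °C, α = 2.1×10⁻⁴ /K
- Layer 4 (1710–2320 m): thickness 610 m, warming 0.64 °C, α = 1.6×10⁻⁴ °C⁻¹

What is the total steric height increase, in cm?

0–190 m: 190 × 1.4 × 3.2×10⁻⁴ = 0.08512 m
190–1060 m: 2.5×10⁻⁴ × 1.5 × 870 = 0.32625 m
0.57 × 650 × 2.1×10⁻⁴ = 0.077805 m
0.64 × 1.6×10⁻⁴ × 610 = 0.062464 m
Δh = 0.08512 + 0.32625 + 0.077805 + 0.062464 = 0.551639 m

Δh = 55 cm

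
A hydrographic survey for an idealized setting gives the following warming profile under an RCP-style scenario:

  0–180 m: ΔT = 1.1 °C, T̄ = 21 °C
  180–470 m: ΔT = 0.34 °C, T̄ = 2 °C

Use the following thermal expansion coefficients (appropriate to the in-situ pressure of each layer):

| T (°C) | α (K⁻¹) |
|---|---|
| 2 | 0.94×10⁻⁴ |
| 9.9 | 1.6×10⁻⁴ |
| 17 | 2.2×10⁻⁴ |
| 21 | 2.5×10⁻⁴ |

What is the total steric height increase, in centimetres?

Δh = 5.9 cm

Layer 1 at 21 °C → α = 2.5×10⁻⁴ K⁻¹
Layer 2 at 2 °C → α = 0.94×10⁻⁴ K⁻¹
Layer 1: 180 × 2.5×10⁻⁴ × 1.1 = 0.04950 m
Layer 2: 0.94×10⁻⁴ × 290 × 0.34 = 0.0092684 m
Δh = 0.04950 + 0.0092684 = 0.0587684 m ≈ 5.9 cm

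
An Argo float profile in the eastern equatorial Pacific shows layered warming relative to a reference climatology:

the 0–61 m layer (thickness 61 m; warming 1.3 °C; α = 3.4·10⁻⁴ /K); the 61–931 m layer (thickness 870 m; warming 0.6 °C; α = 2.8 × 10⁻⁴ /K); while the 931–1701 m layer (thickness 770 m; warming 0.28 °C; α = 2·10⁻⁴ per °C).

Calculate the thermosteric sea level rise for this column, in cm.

Δh ≈ 22 cm

Layer 1: 3.4×10⁻⁴ × 61 × 1.3 = 0.026962 m
2.8×10⁻⁴ × 870 × 0.6 = 0.14616 m
931–1701 m: 0.28 × 2×10⁻⁴ × 770 = 0.04312 m
Δh = 0.026962 + 0.14616 + 0.04312 = 0.216242 m ≈ 22 cm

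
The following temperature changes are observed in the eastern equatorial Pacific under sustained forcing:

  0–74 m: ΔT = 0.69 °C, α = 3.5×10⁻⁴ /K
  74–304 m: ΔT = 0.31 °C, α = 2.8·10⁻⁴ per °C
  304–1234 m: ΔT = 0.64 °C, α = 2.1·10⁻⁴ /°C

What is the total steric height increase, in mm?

Δh ≈ 163 mm

74 × 0.69 × 3.5×10⁻⁴ = 0.017871 m
0.31 × 230 × 2.8×10⁻⁴ = 0.019964 m
304–1234 m: 930 × 2.1×10⁻⁴ × 0.64 = 0.124992 m
Δh = 0.017871 + 0.019964 + 0.124992 = 0.162827 m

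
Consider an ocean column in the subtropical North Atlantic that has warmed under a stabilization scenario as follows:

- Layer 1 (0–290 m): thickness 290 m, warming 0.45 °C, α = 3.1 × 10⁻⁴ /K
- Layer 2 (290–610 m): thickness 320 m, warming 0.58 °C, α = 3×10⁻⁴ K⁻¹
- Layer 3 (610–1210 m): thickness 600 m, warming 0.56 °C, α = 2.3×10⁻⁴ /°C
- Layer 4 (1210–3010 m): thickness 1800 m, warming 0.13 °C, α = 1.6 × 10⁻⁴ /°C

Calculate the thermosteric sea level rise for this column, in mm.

Δh = 211 mm

Layer 1: 290 × 3.1×10⁻⁴ × 0.45 = 0.040455 m
290–610 m: 320 × 0.58 × 3×10⁻⁴ = 0.05568 m
600 × 2.3×10⁻⁴ × 0.56 = 0.07728 m
1210–3010 m: 1.6×10⁻⁴ × 0.13 × 1800 = 0.03744 m
Δh = 0.040455 + 0.05568 + 0.07728 + 0.03744 = 0.210855 m ≈ 211 mm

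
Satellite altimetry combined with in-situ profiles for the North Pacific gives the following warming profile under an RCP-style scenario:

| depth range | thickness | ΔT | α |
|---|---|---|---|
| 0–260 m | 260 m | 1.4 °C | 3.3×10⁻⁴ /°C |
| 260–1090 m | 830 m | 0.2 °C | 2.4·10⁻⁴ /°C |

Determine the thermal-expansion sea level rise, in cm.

Layer 1: 260 × 1.4 × 3.3×10⁻⁴ = 0.12012 m
260–1090 m: 2.4×10⁻⁴ × 0.2 × 830 = 0.03984 m
Δh = 0.12012 + 0.03984 = 0.15996 m

16.0 cm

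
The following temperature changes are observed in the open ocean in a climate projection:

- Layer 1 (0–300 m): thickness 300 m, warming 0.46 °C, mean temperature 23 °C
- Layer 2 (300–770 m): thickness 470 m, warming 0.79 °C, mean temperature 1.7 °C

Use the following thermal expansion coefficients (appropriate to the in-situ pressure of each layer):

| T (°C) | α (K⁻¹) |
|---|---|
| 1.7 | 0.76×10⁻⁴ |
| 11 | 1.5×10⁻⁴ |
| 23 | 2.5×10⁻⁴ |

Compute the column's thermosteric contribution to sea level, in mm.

Δh ≈ 62.7 mm

Layer 1 at 23 °C → α = 2.5×10⁻⁴ K⁻¹
Layer 2 at 1.7 °C → α = 0.76×10⁻⁴ K⁻¹
Layer 1: 2.5×10⁻⁴ × 0.46 × 300 = 0.03450 m
Layer 2: 470 × 0.79 × 0.76×10⁻⁴ = 0.0282188 m
Δh = 0.03450 + 0.0282188 = 0.0627188 m ≈ 62.7 mm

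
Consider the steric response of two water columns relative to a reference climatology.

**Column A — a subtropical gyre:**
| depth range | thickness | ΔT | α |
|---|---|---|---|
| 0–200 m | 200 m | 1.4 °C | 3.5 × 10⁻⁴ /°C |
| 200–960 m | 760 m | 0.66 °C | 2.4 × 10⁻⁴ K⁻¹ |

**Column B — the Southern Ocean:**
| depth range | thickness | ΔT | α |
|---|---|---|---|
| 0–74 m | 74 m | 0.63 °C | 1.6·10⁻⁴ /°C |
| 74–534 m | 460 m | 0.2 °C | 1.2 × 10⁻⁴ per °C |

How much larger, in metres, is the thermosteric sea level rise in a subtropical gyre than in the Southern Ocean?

0.20 m larger

A 200 × 3.5×10⁻⁴ × 1.4 = 0.09800 m
A 760 × 0.66 × 2.4×10⁻⁴ = 0.120384 m
A total: 0.218384 m
B 74 × 0.63 × 1.6×10⁻⁴ = 0.0074592 m
B Layer 2: 460 × 1.2×10⁻⁴ × 0.2 = 0.01104 m
B total: 0.0184992 m
Difference: 0.218384 − 0.0184992 = 0.1998848 m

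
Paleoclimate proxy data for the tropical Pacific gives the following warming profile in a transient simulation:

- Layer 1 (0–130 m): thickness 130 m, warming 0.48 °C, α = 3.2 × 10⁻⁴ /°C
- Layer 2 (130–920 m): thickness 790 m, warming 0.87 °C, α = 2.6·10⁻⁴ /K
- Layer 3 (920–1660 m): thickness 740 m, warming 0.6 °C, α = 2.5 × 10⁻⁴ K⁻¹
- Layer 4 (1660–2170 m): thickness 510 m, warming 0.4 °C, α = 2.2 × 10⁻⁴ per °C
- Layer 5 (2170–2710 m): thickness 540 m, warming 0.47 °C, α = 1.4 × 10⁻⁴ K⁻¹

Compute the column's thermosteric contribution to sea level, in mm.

about 390 mm

0–130 m: 130 × 0.48 × 3.2×10⁻⁴ = 0.019968 m
Layer 2: 790 × 2.6×10⁻⁴ × 0.87 = 0.178698 m
Layer 3: 740 × 0.6 × 2.5×10⁻⁴ = 0.11100 m
2.2×10⁻⁴ × 0.4 × 510 = 0.04488 m
2170–2710 m: 1.4×10⁻⁴ × 540 × 0.47 = 0.035532 m
Δh = 0.019968 + 0.178698 + 0.11100 + 0.04488 + 0.035532 = 0.390078 m ≈ 390 mm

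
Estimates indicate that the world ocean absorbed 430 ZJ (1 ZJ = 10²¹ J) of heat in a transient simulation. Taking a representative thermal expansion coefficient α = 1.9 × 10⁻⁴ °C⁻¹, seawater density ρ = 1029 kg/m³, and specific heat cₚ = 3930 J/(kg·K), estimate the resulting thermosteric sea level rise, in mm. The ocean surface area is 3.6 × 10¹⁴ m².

about 56 mm

Per unit area: Q = 430×10²¹ / (3.6×10¹⁴) ≈ 1.194×10⁹ J/m²
Δh = αQ/(ρcₚ) = 1.9×10⁻⁴ × 1.194×10⁹ / (1029 × 3930) ≈ 0.056098 m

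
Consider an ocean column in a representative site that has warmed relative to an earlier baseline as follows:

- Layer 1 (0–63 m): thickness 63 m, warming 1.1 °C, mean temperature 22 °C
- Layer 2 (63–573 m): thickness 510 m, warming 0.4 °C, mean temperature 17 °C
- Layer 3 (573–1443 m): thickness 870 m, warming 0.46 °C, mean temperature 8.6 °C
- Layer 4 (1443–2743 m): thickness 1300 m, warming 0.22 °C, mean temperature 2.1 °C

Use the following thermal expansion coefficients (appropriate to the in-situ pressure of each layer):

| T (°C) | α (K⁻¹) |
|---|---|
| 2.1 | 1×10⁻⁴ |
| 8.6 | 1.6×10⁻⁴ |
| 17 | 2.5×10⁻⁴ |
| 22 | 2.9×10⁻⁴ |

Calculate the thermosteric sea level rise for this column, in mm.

Δh ≈ 164 mm

Layer 1 at 22 °C → α = 2.9×10⁻⁴ K⁻¹
Layer 2 at 17 °C → α = 2.5×10⁻⁴ K⁻¹
Layer 3 at 8.6 °C → α = 1.6×10⁻⁴ K⁻¹
Layer 4 at 2.1 °C → α = 1×10⁻⁴ K⁻¹
Layer 1: 1.1 × 2.9×10⁻⁴ × 63 = 0.020097 m
63–573 m: 2.5×10⁻⁴ × 0.4 × 510 = 0.05100 m
870 × 0.46 × 1.6×10⁻⁴ = 0.064032 m
Layer 4: 1×10⁻⁴ × 1300 × 0.22 = 0.02860 m
Δh = 0.020097 + 0.05100 + 0.064032 + 0.02860 = 0.163729 m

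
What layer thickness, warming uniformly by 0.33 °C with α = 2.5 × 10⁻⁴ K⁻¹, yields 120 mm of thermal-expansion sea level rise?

H = Δh/(αΔT) = 0.12 / (2.5×10⁻⁴ × 0.33) ≈ 1455 m

1500 m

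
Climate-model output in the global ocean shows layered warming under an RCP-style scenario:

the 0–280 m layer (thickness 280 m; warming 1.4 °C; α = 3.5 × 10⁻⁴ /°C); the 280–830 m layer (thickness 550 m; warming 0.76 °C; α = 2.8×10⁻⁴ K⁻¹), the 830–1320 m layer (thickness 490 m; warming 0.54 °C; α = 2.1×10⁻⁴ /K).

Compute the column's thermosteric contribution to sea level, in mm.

about 310 mm

Layer 1: 1.4 × 3.5×10⁻⁴ × 280 = 0.13720 m
280–830 m: 550 × 2.8×10⁻⁴ × 0.76 = 0.11704 m
830–1320 m: 0.54 × 2.1×10⁻⁴ × 490 = 0.055566 m
Δh = 0.13720 + 0.11704 + 0.055566 = 0.309806 m ≈ 310 mm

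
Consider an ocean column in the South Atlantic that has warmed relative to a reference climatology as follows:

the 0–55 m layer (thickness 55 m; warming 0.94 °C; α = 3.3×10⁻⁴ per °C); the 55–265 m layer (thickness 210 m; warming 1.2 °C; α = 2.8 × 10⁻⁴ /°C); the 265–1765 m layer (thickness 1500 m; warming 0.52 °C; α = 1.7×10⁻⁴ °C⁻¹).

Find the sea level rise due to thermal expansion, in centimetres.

0.94 × 55 × 3.3×10⁻⁴ = 0.017061 m
55–265 m: 2.8×10⁻⁴ × 210 × 1.2 = 0.07056 m
Layer 3: 1.7×10⁻⁴ × 1500 × 0.52 = 0.13260 m
Δh = 0.017061 + 0.07056 + 0.13260 = 0.220221 m

about 22 cm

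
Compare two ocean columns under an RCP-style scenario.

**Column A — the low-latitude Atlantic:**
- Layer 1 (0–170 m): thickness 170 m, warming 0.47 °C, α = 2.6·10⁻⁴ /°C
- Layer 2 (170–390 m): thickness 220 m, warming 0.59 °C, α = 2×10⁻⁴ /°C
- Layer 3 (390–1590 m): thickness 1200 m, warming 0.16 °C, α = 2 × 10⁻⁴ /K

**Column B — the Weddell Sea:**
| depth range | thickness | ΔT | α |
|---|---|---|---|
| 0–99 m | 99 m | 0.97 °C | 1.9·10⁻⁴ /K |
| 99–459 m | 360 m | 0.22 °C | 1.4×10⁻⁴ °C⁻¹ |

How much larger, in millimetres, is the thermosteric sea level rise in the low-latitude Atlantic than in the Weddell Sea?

A 0–170 m: 2.6×10⁻⁴ × 170 × 0.47 = 0.020774 m
A 170–390 m: 2×10⁻⁴ × 0.59 × 220 = 0.02596 m
A 390–1590 m: 0.16 × 1200 × 2×10⁻⁴ = 0.03840 m
A total: 0.085134 m
B 1.9×10⁻⁴ × 0.97 × 99 = 0.0182457 m
B 99–459 m: 360 × 0.22 × 1.4×10⁻⁴ = 0.011088 m
B total: 0.0293337 m
Difference: 0.085134 − 0.0293337 = 0.0558003 m

Δh_A − Δh_B ≈ 55.8 mm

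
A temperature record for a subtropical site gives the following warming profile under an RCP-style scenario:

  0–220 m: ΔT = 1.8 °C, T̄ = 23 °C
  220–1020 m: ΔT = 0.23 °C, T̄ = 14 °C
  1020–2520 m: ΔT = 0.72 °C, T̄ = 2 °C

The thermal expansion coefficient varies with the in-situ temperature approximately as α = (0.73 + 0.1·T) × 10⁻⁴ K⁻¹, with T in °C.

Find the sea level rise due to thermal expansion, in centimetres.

Δh = 26 cm

Layer 1: α = (0.73 + 0.1×23)×10⁻⁴ = 3.03×10⁻⁴ K⁻¹
Layer 2: α = (0.73 + 0.1×14)×10⁻⁴ = 2.13×10⁻⁴ K⁻¹
Layer 3: α = (0.73 + 0.1×2)×10⁻⁴ = 0.93×10⁻⁴ K⁻¹
Layer 1: 3.03×10⁻⁴ × 1.8 × 220 = 0.119988 m
Layer 2: 0.23 × 800 × 2.13×10⁻⁴ = 0.039192 m
1020–2520 m: 0.93×10⁻⁴ × 1500 × 0.72 = 0.10044 m
Δh = 0.119988 + 0.039192 + 0.10044 = 0.25962 m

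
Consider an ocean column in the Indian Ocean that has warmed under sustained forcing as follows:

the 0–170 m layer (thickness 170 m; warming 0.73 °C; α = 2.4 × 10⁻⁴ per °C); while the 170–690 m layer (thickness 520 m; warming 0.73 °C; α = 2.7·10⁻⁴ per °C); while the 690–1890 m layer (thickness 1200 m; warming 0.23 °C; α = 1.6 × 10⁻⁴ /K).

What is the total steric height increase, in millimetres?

0–170 m: 2.4×10⁻⁴ × 170 × 0.73 = 0.029784 m
0.73 × 2.7×10⁻⁴ × 520 = 0.102492 m
690–1890 m: 1.6×10⁻⁴ × 1200 × 0.23 = 0.04416 m
Δh = 0.029784 + 0.102492 + 0.04416 = 0.176436 m

Δh ≈ 176 mm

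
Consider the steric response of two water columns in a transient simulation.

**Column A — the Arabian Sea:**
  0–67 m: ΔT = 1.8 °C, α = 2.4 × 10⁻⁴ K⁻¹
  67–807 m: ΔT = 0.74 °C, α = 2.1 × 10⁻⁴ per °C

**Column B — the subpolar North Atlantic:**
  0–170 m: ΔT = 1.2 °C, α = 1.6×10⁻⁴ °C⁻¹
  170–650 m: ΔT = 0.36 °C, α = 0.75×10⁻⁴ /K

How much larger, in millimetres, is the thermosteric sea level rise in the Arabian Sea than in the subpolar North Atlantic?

A 2.4×10⁻⁴ × 1.8 × 67 = 0.028944 m
A 67–807 m: 740 × 0.74 × 2.1×10⁻⁴ = 0.114996 m
A total: 0.14394 m
B Layer 1: 170 × 1.6×10⁻⁴ × 1.2 = 0.03264 m
B 0.75×10⁻⁴ × 0.36 × 480 = 0.01296 m
B total: 0.04560 m
Difference: 0.14394 − 0.04560 = 0.09834 m

98.3 mm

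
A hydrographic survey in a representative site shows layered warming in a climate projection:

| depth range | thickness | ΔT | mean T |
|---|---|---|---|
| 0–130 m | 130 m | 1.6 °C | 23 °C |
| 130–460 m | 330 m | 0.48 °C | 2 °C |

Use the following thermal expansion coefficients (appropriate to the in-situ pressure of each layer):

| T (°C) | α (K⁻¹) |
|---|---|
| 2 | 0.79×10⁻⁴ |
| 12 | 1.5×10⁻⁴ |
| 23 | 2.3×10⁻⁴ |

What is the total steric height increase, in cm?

Layer 1 at 23 °C → α = 2.3×10⁻⁴ K⁻¹
Layer 2 at 2 °C → α = 0.79×10⁻⁴ K⁻¹
0–130 m: 1.6 × 130 × 2.3×10⁻⁴ = 0.04784 m
Layer 2: 0.48 × 330 × 0.79×10⁻⁴ = 0.0125136 m
Δh = 0.04784 + 0.0125136 = 0.0603536 m

6.04 cm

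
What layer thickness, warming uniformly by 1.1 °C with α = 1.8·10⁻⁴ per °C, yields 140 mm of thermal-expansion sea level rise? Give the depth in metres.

H = Δh/(αΔT) = 0.14 / (1.8×10⁻⁴ × 1.1) ≈ 707.1 m

H ≈ 710 m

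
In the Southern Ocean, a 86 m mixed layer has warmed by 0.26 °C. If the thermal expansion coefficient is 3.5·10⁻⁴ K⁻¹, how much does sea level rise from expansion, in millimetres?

7.83 mm of thermosteric rise

Δh = αΔT·H = 3.5×10⁻⁴ × 0.26 × 86 = 0.007826 m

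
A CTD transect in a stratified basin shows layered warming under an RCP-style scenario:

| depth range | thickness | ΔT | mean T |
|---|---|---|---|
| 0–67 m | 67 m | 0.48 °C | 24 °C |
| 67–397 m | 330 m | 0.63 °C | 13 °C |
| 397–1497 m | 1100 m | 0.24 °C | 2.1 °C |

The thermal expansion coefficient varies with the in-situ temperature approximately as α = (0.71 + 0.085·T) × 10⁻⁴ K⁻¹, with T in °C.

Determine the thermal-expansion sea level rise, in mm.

Layer 1: α = (0.71 + 0.085×24)×10⁻⁴ = 2.75×10⁻⁴ K⁻¹
Layer 2: α = (0.71 + 0.085×13)×10⁻⁴ = 1.815×10⁻⁴ K⁻¹
Layer 3: α = (0.71 + 0.085×2.1)×10⁻⁴ = 0.8885×10⁻⁴ K⁻¹
Layer 1: 0.48 × 67 × 2.75×10⁻⁴ = 0.008844 m
Layer 2: 0.63 × 1.815×10⁻⁴ × 330 = 0.03773385 m
397–1497 m: 0.24 × 0.8885×10⁻⁴ × 1100 = 0.0234564 m
Δh = 0.008844 + 0.03773385 + 0.0234564 = 0.07003425 m

70.0 mm of thermosteric rise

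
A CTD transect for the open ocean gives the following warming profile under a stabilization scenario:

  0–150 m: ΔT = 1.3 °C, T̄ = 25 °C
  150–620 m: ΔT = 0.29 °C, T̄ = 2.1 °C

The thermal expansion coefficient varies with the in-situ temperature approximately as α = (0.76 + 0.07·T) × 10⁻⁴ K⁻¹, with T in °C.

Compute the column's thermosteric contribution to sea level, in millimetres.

Layer 1: α = (0.76 + 0.07×25)×10⁻⁴ = 2.51×10⁻⁴ K⁻¹
Layer 2: α = (0.76 + 0.07×2.1)×10⁻⁴ = 0.907×10⁻⁴ K⁻¹
Layer 1: 150 × 2.51×10⁻⁴ × 1.3 = 0.048945 m
470 × 0.907×10⁻⁴ × 0.29 = 0.01236241 m
Δh = 0.048945 + 0.01236241 = 0.06130741 m ≈ 61.3 mm

about 61.3 mm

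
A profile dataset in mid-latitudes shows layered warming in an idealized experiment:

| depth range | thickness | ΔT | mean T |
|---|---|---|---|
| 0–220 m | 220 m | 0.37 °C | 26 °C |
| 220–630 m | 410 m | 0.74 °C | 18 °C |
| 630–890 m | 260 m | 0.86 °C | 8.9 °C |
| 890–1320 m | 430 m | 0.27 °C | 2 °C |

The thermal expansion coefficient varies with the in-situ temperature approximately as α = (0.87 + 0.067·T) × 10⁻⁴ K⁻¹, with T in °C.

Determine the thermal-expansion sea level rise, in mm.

Layer 1: α = (0.87 + 0.067×26)×10⁻⁴ = 2.612×10⁻⁴ K⁻¹
Layer 2: α = (0.87 + 0.067×18)×10⁻⁴ = 2.076×10⁻⁴ K⁻¹
Layer 3: α = (0.87 + 0.067×8.9)×10⁻⁴ = 1.4663×10⁻⁴ K⁻¹
Layer 4: α = (0.87 + 0.067×2)×10⁻⁴ = 1.004×10⁻⁴ K⁻¹
0–220 m: 2.612×10⁻⁴ × 220 × 0.37 = 0.02126168 m
Layer 2: 0.74 × 410 × 2.076×10⁻⁴ = 0.06298584 m
630–890 m: 260 × 0.86 × 1.4663×10⁻⁴ = 0.032786468 m
0.27 × 1.004×10⁻⁴ × 430 = 0.01165644 m
Δh = 0.02126168 + 0.06298584 + 0.032786468 + 0.01165644 = 0.128690428 m ≈ 130 mm

about 130 mm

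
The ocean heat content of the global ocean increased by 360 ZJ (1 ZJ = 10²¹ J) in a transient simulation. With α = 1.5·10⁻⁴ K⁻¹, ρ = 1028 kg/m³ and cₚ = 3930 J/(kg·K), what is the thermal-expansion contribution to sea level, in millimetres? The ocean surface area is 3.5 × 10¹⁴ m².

about 38.2 mm

Per unit area: Q = 360×10²¹ / (3.5×10¹⁴) ≈ 1.029×10⁹ J/m²
Δh = αQ/(ρcₚ) = 1.5×10⁻⁴ × 1.029×10⁹ / (1028 × 3930) ≈ 0.038205 m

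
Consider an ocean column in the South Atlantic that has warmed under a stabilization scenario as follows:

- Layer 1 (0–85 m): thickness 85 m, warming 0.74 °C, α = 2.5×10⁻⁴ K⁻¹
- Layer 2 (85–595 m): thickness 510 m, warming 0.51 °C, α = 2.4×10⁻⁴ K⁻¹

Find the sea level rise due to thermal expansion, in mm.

about 78.1 mm

0–85 m: 2.5×10⁻⁴ × 0.74 × 85 = 0.015725 m
0.51 × 510 × 2.4×10⁻⁴ = 0.062424 m
Δh = 0.015725 + 0.062424 = 0.078149 m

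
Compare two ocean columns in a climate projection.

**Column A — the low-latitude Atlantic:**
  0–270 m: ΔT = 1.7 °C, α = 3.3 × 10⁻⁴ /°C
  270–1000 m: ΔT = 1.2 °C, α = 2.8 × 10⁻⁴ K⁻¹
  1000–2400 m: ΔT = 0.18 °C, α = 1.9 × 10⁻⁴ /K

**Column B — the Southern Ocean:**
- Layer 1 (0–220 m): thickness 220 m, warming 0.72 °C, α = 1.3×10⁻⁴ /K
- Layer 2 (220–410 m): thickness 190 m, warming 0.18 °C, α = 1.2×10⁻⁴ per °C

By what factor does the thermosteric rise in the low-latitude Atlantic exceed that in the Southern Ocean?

A 3.3×10⁻⁴ × 270 × 1.7 = 0.15147 m
A Layer 2: 2.8×10⁻⁴ × 730 × 1.2 = 0.24528 m
A 1000–2400 m: 0.18 × 1.9×10⁻⁴ × 1400 = 0.04788 m
A total: 0.44463 m
B 1.3×10⁻⁴ × 220 × 0.72 = 0.020592 m
B Layer 2: 0.18 × 1.2×10⁻⁴ × 190 = 0.004104 m
B total: 0.024696 m
Ratio: 0.44463 / 0.024696 ≈ 18.00

18.0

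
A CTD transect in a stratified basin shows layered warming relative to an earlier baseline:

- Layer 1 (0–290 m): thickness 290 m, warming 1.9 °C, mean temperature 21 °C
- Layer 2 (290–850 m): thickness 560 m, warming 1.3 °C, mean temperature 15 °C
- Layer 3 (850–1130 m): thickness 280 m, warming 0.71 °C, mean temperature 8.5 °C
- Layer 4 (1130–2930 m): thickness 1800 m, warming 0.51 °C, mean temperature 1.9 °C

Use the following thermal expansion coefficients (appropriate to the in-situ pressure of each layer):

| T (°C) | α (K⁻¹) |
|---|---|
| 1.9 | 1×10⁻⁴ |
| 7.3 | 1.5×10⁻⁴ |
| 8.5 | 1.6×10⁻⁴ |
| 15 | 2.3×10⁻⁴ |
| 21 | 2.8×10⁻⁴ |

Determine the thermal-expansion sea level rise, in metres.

Layer 1 at 21 °C → α = 2.8×10⁻⁴ K⁻¹
Layer 2 at 15 °C → α = 2.3×10⁻⁴ K⁻¹
Layer 3 at 8.5 °C → α = 1.6×10⁻⁴ K⁻¹
Layer 4 at 1.9 °C → α = 1×10⁻⁴ K⁻¹
Layer 1: 290 × 2.8×10⁻⁴ × 1.9 = 0.15428 m
Layer 2: 560 × 2.3×10⁻⁴ × 1.3 = 0.16744 m
850–1130 m: 1.6×10⁻⁴ × 280 × 0.71 = 0.031808 m
1×10⁻⁴ × 0.51 × 1800 = 0.09180 m
Δh = 0.15428 + 0.16744 + 0.031808 + 0.09180 = 0.445328 m ≈ 0.445 m

Δh ≈ 0.445 m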